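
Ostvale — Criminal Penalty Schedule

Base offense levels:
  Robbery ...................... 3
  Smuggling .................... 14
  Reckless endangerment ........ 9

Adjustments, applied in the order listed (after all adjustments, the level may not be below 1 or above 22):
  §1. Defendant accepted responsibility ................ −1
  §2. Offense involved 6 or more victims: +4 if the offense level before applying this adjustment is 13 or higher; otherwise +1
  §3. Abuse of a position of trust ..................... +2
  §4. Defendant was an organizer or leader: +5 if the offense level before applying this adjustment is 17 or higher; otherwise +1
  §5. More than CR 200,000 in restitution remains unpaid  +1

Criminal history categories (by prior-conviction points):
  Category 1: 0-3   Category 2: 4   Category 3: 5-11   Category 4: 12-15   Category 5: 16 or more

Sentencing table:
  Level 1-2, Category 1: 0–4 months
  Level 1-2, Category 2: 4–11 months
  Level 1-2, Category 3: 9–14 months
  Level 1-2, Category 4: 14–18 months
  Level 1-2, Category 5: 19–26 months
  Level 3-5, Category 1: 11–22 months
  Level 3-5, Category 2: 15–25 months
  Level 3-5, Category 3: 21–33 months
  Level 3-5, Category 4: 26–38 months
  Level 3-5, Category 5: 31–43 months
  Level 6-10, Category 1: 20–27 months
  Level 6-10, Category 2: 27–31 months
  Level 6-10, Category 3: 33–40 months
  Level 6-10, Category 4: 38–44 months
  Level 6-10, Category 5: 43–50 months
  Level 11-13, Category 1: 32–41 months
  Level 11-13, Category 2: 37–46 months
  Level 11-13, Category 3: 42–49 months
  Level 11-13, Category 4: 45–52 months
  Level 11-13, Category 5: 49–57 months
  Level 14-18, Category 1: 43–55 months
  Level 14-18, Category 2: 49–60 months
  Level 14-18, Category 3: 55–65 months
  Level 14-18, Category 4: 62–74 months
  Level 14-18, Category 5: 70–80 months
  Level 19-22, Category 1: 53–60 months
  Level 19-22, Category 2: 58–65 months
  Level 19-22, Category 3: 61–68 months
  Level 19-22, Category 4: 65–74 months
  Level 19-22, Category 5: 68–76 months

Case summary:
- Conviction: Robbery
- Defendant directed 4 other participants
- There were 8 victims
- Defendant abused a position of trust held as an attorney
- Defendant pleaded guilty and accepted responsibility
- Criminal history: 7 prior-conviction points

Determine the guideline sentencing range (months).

33-40 months

Base offense level for robbery: 3.
§1 applies: 3 − 1 = 2.
§2 applies (level before this adjustment is 2 < 13, so +1): 2 + 1 = 3.
§3 applies: 3 + 2 = 5.
§4 applies (level before this adjustment is 5 < 17, so +1): 5 + 1 = 6.
§5 does not apply.
Final offense level: 6.
Criminal history: 7 prior points → Category 3 (5-11).
Level 6 falls in the 6-10 band.
Grid: Level 6-10 × Category 3 = 33-40 months.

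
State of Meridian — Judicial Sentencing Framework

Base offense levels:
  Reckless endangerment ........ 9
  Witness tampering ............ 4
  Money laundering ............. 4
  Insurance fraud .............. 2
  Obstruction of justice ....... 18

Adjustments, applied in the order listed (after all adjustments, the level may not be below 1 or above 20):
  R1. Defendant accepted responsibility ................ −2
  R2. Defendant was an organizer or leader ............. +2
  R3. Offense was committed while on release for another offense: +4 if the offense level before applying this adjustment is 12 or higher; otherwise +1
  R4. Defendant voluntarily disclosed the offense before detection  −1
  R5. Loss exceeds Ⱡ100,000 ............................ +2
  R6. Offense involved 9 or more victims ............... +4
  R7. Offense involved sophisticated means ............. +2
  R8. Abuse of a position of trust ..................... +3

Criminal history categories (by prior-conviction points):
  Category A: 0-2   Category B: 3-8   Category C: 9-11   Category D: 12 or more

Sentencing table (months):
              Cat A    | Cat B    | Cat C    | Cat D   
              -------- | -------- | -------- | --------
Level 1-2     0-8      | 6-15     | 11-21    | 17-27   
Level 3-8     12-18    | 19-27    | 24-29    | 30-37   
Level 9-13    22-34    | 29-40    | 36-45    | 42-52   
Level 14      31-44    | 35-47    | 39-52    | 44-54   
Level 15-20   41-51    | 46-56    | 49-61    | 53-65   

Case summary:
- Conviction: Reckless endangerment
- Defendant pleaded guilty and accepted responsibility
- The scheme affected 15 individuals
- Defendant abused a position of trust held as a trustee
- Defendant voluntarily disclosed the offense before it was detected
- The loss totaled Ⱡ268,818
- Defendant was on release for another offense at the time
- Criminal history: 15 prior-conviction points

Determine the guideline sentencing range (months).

Base offense level for reckless endangerment: 9.
R1 applies: 9 − 2 = 7.
R2 does not apply.
R3 applies (level before this adjustment is 7 < 12, so +1): 7 + 1 = 8.
R4 applies: 8 − 1 = 7.
R5 applies: 7 + 2 = 9.
R6 applies: 9 + 4 = 13.
R7 does not apply.
R8 applies: 13 + 3 = 16.
Final offense level: 16.
Criminal history: 15 prior points → Category D (12+).
Level 16 falls in the 15-20 band.
Grid: Level 15-20 × Category D = 53-65 months.

53-65 months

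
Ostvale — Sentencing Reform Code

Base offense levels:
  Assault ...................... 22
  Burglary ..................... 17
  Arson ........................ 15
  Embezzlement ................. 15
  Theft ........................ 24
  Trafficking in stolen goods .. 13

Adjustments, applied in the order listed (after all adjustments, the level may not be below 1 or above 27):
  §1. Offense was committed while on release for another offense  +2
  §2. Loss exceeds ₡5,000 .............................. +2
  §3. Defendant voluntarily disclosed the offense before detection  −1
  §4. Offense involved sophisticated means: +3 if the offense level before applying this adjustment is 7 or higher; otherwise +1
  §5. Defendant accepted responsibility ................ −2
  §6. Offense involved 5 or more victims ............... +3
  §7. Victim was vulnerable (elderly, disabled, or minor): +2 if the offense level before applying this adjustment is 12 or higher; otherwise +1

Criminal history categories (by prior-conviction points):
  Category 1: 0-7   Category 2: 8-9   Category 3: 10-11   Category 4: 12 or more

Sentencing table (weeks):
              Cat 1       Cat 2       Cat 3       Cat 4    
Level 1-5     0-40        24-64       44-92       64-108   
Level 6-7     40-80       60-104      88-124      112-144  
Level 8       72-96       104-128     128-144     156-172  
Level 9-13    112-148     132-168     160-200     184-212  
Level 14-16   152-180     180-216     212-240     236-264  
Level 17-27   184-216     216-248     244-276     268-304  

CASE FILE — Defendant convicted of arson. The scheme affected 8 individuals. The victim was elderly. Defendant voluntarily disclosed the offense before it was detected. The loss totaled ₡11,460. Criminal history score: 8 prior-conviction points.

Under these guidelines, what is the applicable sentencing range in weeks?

216-248 weeks

Base offense level for arson: 15.
§1 does not apply.
§2 applies: 15 + 2 = 17.
§3 applies: 17 − 1 = 16.
§5 does not apply.
§6 applies: 16 + 3 = 19.
§7 applies (level before this adjustment is 19 ≥ 12, so +2): 19 + 2 = 21.
Final offense level: 21.
Criminal history: 8 prior points → Category 2 (8-9).
Level 21 falls in the 17-27 band.
Grid: Level 17-27 × Category 2 = 216-248 weeks.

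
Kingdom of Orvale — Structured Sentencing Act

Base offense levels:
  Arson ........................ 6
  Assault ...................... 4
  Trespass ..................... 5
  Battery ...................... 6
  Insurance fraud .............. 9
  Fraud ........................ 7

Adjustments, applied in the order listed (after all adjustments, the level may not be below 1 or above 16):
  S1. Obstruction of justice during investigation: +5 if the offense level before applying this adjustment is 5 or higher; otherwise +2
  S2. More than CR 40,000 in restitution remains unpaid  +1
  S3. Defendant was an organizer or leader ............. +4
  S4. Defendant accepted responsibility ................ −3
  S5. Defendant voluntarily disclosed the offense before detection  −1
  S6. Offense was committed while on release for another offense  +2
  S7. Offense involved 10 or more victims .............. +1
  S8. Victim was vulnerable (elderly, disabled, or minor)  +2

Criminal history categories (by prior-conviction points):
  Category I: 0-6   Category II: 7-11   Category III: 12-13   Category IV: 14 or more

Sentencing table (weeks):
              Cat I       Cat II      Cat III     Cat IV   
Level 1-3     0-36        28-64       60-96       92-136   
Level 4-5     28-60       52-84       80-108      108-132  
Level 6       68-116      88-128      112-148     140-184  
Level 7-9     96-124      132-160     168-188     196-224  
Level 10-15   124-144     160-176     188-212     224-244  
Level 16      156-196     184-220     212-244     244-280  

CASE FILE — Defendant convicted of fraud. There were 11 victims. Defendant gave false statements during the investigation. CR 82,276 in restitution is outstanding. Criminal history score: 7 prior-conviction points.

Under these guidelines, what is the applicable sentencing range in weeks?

Base offense level for fraud: 7.
S1 applies (level before this adjustment is 7 ≥ 5, so +5): 7 + 5 = 12.
S2 applies: 12 + 1 = 13.
S3 does not apply.
S5 does not apply.
S6 does not apply.
S7 applies: 13 + 1 = 14.
Final offense level: 14.
Criminal history: 7 prior points → Category II (7-11).
Level 14 falls in the 10-15 band.
Grid: Level 10-15 × Category II = 160-176 weeks.

160-176 weeks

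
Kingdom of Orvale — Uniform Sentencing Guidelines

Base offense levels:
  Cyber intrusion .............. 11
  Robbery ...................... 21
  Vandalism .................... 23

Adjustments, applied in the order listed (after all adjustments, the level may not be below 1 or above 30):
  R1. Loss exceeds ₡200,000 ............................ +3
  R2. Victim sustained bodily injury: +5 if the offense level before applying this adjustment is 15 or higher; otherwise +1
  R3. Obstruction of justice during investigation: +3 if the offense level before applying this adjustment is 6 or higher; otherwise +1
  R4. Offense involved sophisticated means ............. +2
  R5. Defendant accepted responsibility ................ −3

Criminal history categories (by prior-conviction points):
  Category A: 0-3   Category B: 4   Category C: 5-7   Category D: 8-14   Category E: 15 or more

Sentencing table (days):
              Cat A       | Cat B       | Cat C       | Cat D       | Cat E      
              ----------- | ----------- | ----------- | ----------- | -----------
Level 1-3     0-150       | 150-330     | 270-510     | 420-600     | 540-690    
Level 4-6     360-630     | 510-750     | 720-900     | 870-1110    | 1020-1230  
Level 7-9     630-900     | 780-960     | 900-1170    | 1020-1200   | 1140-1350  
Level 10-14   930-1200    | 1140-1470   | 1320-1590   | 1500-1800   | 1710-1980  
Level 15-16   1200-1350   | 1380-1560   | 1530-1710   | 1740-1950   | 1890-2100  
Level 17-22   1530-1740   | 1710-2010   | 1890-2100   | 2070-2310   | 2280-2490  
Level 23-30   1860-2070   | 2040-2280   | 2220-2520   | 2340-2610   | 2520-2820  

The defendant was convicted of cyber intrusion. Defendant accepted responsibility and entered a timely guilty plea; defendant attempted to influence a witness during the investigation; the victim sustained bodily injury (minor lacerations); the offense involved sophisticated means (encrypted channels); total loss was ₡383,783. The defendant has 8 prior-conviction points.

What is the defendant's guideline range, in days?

2070-2310 days

Base offense level for cyber intrusion: 11.
R1 applies: 11 + 3 = 14.
R2 applies (level before this adjustment is 14 < 15, so +1): 14 + 1 = 15.
R3 applies (level before this adjustment is 15 ≥ 6, so +3): 15 + 3 = 18.
R4 applies: 18 + 2 = 20.
R5 applies: 20 − 3 = 17.
Final offense level: 17.
Criminal history: 8 prior points → Category D (8-14).
Level 17 falls in the 17-22 band.
Grid: Level 17-22 × Category D = 2070-2310 days.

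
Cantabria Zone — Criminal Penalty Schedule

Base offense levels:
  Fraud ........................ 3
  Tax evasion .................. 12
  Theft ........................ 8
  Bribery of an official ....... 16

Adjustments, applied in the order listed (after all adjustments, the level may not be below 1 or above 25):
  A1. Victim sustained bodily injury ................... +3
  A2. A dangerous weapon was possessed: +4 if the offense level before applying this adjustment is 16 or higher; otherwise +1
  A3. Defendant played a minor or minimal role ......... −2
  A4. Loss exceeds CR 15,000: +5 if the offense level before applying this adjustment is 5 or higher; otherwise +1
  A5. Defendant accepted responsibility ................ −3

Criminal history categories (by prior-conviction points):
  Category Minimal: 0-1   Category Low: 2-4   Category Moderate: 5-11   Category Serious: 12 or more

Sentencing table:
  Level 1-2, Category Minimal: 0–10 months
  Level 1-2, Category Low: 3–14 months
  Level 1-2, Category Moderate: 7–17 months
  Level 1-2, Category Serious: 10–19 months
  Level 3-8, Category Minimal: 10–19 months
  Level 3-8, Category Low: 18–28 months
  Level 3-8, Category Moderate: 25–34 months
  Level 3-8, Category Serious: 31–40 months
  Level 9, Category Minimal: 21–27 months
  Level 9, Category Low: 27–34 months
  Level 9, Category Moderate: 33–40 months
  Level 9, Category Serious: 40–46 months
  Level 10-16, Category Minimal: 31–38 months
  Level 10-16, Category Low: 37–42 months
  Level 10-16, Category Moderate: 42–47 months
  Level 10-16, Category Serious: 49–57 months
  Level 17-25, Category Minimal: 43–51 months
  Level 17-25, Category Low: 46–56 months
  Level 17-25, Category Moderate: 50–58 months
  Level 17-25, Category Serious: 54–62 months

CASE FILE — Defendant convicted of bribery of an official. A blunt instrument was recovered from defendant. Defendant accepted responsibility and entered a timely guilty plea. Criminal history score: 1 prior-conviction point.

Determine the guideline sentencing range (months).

43-51 months

Base offense level for bribery of an official: 16.
A1 does not apply.
A2 applies (level before this adjustment is 16 ≥ 16, so +4): 16 + 4 = 20.
A3 does not apply.
A5 applies: 20 − 3 = 17.
Final offense level: 17.
Criminal history: 1 prior point → Category Minimal (0-1).
Level 17 falls in the 17-25 band.
Grid: Level 17-25 × Category Minimal = 43-51 months.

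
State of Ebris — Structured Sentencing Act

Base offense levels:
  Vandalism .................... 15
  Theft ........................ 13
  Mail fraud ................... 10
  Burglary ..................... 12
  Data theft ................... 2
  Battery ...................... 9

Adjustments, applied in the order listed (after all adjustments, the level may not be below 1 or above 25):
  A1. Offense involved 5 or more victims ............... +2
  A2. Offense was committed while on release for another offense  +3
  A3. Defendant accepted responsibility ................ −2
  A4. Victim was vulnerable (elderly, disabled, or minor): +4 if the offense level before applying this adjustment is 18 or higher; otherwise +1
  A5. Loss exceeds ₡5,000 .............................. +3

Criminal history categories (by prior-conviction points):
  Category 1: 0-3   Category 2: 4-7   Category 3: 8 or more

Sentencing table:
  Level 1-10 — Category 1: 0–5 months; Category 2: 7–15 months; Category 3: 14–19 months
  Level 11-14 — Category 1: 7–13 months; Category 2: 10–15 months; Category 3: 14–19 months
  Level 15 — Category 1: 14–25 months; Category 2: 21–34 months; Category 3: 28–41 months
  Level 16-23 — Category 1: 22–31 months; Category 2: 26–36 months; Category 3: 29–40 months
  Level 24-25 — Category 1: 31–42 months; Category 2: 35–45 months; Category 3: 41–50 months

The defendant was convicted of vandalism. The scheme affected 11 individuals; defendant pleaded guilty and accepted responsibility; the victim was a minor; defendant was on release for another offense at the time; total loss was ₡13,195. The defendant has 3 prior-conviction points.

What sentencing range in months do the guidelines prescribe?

Base offense level for vandalism: 15.
A1 applies: 15 + 2 = 17.
A2 applies: 17 + 3 = 20.
A3 applies: 20 − 2 = 18.
A4 applies (level before this adjustment is 18 ≥ 18, so +4): 18 + 4 = 22.
A5 applies: 22 + 3 = 25.
Final offense level: 25.
Criminal history: 3 prior points → Category 1 (0-3).
Level 25 falls in the 24-25 band.
Grid: Level 24-25 × Category 1 = 31-42 months.

31-42 months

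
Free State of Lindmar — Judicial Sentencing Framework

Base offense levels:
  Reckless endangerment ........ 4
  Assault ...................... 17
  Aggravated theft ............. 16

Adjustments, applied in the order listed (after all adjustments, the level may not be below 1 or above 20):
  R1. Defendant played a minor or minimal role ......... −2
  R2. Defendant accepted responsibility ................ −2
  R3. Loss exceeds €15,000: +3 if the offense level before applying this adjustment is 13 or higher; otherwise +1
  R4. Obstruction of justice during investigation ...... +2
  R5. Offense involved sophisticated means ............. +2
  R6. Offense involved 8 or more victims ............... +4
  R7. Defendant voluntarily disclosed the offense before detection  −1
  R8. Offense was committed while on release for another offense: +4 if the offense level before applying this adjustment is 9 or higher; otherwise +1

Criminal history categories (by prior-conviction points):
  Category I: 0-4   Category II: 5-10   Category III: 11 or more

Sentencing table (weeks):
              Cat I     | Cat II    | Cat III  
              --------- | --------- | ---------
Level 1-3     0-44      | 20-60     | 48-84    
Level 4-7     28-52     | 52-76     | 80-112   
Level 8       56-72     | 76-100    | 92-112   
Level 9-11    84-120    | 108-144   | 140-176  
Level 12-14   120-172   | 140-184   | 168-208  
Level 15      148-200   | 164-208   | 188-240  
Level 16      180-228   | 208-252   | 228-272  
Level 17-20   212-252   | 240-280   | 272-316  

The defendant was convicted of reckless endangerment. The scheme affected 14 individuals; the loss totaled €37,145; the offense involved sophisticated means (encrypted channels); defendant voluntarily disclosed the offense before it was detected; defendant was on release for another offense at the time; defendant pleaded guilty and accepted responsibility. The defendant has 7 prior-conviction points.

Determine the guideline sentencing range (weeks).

Base offense level for reckless endangerment: 4.
R1 does not apply.
R2 applies: 4 − 2 = 2.
R3 applies (level before this adjustment is 2 < 13, so +1): 2 + 1 = 3.
R4 does not apply.
R5 applies: 3 + 2 = 5.
R6 applies: 5 + 4 = 9.
R7 applies: 9 − 1 = 8.
R8 applies (level before this adjustment is 8 < 9, so +1): 8 + 1 = 9.
Final offense level: 9.
Criminal history: 7 prior points → Category II (5-10).
Level 9 falls in the 9-11 band.
Grid: Level 9-11 × Category II = 108-144 weeks.

108-144 weeks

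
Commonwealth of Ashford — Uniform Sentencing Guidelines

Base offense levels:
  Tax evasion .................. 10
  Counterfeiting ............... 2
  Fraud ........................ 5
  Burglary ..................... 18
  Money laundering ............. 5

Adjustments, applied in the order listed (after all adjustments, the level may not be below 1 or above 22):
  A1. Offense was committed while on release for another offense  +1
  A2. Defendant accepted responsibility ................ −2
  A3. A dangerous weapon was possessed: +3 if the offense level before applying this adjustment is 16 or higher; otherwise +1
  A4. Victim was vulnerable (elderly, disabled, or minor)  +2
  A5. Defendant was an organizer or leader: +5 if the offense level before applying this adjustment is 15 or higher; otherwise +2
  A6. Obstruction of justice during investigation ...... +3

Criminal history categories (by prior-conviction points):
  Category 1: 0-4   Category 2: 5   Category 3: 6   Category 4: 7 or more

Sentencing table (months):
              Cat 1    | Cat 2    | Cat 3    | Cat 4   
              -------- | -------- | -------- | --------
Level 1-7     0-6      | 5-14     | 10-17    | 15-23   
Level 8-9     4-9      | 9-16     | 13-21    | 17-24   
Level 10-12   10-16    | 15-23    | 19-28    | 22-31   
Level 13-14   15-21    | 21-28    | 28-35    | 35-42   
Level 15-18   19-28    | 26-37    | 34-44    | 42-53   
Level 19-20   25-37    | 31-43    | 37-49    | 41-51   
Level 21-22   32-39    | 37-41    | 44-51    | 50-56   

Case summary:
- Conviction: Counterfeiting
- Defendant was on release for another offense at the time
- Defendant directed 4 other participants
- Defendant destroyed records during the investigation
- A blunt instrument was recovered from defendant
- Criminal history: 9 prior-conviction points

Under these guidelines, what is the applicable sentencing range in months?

17-24 months

Base offense level for counterfeiting: 2.
A1 applies: 2 + 1 = 3.
A3 applies (level before this adjustment is 3 < 16, so +1): 3 + 1 = 4.
A4 does not apply.
A5 applies (level before this adjustment is 4 < 15, so +2): 4 + 2 = 6.
A6 applies: 6 + 3 = 9.
Final offense level: 9.
Criminal history: 9 prior points → Category 4 (7+).
Level 9 falls in the 8-9 band.
Grid: Level 8-9 × Category 4 = 17-24 months.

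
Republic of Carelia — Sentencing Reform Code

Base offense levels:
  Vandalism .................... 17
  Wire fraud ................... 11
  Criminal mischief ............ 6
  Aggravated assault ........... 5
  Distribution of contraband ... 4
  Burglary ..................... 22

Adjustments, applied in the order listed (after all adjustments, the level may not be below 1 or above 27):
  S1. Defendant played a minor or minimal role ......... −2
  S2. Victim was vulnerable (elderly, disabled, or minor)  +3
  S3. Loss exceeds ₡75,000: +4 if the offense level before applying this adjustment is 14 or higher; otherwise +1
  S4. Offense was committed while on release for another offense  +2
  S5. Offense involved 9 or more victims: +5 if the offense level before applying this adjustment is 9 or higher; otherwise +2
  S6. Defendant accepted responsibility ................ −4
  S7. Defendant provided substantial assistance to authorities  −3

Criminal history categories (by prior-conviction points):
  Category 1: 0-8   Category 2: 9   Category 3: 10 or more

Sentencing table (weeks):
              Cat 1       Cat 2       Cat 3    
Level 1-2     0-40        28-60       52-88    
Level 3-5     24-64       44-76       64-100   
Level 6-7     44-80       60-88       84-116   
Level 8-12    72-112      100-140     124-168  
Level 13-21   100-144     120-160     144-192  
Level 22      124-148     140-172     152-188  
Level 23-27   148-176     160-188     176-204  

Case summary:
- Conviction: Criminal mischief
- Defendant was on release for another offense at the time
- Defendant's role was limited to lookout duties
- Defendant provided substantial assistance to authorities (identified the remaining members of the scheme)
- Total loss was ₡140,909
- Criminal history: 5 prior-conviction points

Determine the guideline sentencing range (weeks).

Base offense level for criminal mischief: 6.
S1 applies: 6 − 2 = 4.
S2 does not apply.
S3 applies (level before this adjustment is 4 < 14, so +1): 4 + 1 = 5.
S4 applies: 5 + 2 = 7.
S7 applies: 7 − 3 = 4.
Final offense level: 4.
Criminal history: 5 prior points → Category 1 (0-8).
Level 4 falls in the 3-5 band.
Grid: Level 3-5 × Category 1 = 24-64 weeks.

24-64 weeks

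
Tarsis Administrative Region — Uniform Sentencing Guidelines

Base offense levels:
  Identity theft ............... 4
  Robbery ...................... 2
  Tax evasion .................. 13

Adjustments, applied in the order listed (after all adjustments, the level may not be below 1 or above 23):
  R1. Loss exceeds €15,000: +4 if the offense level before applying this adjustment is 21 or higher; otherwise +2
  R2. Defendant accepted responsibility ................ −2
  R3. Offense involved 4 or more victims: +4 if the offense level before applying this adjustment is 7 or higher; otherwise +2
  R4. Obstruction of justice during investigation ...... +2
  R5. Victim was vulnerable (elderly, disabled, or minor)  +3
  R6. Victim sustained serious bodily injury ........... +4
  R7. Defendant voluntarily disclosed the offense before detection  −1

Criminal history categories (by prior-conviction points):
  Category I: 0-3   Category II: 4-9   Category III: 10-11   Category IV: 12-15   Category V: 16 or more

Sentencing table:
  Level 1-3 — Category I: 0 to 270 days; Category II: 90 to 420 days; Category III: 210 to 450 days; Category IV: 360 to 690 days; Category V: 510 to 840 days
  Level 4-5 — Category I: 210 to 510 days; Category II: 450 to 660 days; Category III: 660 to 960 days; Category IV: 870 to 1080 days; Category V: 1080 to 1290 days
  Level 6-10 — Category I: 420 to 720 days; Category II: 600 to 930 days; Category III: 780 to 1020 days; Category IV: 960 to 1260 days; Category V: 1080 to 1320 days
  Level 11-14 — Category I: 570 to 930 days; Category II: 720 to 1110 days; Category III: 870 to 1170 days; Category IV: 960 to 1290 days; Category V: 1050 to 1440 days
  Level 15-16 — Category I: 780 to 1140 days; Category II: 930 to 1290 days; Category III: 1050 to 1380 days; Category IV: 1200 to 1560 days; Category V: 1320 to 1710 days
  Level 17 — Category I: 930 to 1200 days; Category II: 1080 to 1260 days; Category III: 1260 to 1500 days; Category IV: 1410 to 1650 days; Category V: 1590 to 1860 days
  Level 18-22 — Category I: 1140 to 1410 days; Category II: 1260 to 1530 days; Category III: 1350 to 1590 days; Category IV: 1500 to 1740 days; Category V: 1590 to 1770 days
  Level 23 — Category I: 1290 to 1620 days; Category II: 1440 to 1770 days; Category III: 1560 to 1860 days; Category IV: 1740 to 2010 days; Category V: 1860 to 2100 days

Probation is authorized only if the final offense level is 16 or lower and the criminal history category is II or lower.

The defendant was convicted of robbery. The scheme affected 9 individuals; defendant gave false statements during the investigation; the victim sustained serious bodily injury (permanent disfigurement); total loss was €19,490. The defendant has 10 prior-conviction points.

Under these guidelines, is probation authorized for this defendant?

No

Base offense level for robbery: 2.
R1 applies (level before this adjustment is 2 < 21, so +2): 2 + 2 = 4.
R2 does not apply.
R3 applies (level before this adjustment is 4 < 7, so +2): 4 + 2 = 6.
R4 applies: 6 + 2 = 8.
R5 does not apply.
R6 applies: 8 + 4 = 12.
Final offense level: 12.
Criminal history: 10 prior points → Category III (10-11).
Level 12 falls in the 11-14 band.
Grid: Level 11-14 × Category III = 870-1170 days.
Probation check: level 12 ≤ 16 and category III > II → not eligible.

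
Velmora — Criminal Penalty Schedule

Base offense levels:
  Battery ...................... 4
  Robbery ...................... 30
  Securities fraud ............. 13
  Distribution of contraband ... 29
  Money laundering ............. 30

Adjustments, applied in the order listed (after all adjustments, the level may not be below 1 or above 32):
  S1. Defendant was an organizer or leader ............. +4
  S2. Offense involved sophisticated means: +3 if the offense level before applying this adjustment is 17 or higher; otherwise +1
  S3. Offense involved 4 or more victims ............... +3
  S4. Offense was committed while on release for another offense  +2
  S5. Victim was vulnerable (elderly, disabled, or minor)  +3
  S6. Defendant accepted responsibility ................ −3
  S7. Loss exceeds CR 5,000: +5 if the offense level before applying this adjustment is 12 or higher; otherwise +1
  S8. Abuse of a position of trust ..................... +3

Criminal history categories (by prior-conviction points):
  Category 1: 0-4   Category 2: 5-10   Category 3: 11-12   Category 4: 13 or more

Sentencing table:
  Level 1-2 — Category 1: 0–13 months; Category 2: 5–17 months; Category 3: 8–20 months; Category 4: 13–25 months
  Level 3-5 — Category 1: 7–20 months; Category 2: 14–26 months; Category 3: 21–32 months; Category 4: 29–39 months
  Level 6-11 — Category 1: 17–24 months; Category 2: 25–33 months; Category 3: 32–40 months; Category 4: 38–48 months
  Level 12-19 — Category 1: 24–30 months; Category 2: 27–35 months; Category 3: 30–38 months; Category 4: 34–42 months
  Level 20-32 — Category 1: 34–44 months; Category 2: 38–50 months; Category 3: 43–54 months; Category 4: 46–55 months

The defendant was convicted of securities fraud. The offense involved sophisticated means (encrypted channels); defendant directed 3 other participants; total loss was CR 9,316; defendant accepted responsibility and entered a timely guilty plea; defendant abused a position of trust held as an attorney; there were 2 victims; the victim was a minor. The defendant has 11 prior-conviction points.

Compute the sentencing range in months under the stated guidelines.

Base offense level for securities fraud: 13.
S1 applies: 13 + 4 = 17.
S2 applies (level before this adjustment is 17 ≥ 17, so +3): 17 + 3 = 20.
S3 does not apply.
S5 applies: 20 + 3 = 23.
S6 applies: 23 − 3 = 20.
S7 applies (level before this adjustment is 20 ≥ 12, so +5): 20 + 5 = 25.
S8 applies: 25 + 3 = 28.
Final offense level: 28.
Criminal history: 11 prior points → Category 3 (11-12).
Level 28 falls in the 20-32 band.
Grid: Level 20-32 × Category 3 = 43-54 months.

43-54 months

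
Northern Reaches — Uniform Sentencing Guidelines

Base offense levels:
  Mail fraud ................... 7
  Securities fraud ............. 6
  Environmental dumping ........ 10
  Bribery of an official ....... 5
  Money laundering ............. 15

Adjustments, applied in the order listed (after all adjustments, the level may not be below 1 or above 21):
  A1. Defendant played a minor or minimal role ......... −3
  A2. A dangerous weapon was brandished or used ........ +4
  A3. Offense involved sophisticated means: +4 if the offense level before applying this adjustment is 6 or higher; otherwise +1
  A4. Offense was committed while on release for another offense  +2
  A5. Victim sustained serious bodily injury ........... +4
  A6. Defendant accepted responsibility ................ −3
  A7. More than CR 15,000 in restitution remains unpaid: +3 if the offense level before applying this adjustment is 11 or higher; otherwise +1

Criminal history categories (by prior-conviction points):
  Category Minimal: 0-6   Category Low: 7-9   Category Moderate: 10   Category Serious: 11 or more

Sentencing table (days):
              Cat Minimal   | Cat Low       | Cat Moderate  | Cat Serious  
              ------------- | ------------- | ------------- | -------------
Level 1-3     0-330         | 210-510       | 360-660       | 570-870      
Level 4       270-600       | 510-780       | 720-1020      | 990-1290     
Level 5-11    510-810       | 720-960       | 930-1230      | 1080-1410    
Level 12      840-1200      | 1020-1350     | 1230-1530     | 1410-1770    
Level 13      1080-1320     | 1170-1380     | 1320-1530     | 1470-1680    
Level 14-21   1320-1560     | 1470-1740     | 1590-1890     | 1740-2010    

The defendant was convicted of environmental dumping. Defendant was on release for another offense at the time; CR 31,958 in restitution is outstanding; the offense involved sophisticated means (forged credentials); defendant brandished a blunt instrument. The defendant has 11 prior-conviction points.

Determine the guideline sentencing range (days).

Base offense level for environmental dumping: 10.
A2 applies: 10 + 4 = 14.
A3 applies (level before this adjustment is 14 ≥ 6, so +4): 14 + 4 = 18.
A4 applies: 18 + 2 = 20.
A6 does not apply.
A7 applies (level before this adjustment is 20 ≥ 11, so +3): 20 + 3 = 23.
Level 23 exceeds the maximum of 21; capped at 21.
Final offense level: 21.
Criminal history: 11 prior points → Category Serious (11+).
Level 21 falls in the 14-21 band.
Grid: Level 14-21 × Category Serious = 1740-2010 days.

1740-2010 days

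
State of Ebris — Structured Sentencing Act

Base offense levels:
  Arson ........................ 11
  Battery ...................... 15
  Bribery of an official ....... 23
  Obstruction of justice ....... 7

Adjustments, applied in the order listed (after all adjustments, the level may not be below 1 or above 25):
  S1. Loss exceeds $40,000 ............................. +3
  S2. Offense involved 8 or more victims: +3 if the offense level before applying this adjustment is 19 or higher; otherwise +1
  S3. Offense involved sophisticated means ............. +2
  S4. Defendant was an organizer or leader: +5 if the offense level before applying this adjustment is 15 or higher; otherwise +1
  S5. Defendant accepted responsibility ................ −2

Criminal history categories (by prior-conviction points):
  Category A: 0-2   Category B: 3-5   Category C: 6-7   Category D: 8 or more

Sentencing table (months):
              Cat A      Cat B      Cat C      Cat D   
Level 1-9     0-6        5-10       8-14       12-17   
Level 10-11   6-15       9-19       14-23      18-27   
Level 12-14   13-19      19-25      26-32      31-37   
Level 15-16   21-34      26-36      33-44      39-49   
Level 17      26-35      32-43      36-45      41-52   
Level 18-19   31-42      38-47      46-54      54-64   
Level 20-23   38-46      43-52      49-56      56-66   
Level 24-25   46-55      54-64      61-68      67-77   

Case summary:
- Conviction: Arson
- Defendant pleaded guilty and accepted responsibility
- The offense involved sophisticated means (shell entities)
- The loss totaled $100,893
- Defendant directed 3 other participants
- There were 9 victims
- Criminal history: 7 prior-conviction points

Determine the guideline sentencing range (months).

Base offense level for arson: 11.
S1 applies: 11 + 3 = 14.
S2 applies (level before this adjustment is 14 < 19, so +1): 14 + 1 = 15.
S3 applies: 15 + 2 = 17.
S4 applies (level before this adjustment is 17 ≥ 15, so +5): 17 + 5 = 22.
S5 applies: 22 − 2 = 20.
Final offense level: 20.
Criminal history: 7 prior points → Category C (6-7).
Level 20 falls in the 20-23 band.
Grid: Level 20-23 × Category C = 49-56 months.

49-56 months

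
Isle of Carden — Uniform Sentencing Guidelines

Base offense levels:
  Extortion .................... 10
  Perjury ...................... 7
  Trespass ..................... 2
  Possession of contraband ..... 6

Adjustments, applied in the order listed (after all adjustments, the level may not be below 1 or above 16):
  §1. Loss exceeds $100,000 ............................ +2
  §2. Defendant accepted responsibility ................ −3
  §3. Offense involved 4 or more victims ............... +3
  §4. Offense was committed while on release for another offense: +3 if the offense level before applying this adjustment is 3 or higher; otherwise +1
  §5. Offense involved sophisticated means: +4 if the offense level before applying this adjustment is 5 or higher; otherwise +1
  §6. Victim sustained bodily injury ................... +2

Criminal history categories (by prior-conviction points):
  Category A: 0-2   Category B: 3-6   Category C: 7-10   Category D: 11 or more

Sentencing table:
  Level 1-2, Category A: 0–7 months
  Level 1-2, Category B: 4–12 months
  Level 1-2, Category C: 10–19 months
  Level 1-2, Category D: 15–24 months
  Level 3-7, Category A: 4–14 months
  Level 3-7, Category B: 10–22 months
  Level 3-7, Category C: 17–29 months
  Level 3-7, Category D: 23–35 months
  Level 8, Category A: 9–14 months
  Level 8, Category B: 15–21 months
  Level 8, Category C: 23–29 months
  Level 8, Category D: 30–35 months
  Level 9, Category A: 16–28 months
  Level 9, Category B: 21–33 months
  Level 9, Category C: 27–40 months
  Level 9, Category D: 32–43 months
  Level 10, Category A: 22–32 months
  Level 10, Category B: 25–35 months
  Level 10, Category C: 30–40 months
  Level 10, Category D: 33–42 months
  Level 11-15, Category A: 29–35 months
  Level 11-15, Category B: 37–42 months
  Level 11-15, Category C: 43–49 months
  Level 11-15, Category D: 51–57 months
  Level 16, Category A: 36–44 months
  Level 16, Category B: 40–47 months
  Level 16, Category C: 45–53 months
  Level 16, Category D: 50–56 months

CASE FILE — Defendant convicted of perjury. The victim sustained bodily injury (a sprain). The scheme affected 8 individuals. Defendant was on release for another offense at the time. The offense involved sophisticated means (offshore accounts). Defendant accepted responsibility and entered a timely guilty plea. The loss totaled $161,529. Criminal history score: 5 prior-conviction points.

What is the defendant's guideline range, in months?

40-47 months

Base offense level for perjury: 7.
§1 applies: 7 + 2 = 9.
§2 applies: 9 − 3 = 6.
§3 applies: 6 + 3 = 9.
§4 applies (level before this adjustment is 9 ≥ 3, so +3): 9 + 3 = 12.
§5 applies (level before this adjustment is 12 ≥ 5, so +4): 12 + 4 = 16.
§6 applies: 16 + 2 = 18.
Level 18 exceeds the maximum of 16; capped at 16.
Final offense level: 16.
Criminal history: 5 prior points → Category B (3-6).
Level 16 falls in the 16 band.
Grid: Level 16 × Category B = 40-47 months.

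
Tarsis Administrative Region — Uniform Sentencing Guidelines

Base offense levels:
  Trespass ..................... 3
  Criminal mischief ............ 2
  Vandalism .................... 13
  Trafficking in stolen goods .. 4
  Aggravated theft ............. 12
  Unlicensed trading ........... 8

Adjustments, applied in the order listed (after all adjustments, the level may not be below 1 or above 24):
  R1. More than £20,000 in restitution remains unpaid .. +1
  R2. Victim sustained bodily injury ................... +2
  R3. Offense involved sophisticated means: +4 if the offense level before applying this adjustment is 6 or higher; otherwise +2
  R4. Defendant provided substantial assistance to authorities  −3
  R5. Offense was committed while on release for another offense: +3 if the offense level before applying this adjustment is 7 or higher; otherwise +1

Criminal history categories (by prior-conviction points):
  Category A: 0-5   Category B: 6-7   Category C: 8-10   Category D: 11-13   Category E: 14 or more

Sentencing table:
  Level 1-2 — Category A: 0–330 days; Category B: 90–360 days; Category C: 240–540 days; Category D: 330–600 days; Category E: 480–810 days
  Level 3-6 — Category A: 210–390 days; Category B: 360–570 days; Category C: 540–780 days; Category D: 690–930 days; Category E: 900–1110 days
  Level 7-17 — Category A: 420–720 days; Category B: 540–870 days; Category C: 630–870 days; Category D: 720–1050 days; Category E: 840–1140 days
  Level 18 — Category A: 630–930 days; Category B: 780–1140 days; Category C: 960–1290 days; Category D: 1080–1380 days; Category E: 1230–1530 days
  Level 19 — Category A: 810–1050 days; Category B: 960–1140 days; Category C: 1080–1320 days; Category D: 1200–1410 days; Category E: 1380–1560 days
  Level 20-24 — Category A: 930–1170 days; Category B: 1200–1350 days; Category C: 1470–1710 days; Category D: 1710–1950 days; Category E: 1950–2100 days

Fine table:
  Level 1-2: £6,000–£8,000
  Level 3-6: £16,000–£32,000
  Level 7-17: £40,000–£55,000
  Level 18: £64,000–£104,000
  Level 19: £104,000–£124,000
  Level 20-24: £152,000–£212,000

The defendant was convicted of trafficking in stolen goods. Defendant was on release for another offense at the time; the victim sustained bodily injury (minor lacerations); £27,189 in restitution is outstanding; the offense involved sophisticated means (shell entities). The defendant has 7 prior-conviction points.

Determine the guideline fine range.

£40,000–£55,000

Base offense level for trafficking in stolen goods: 4.
R1 applies: 4 + 1 = 5.
R2 applies: 5 + 2 = 7.
R3 applies (level before this adjustment is 7 ≥ 6, so +4): 7 + 4 = 11.
R5 applies (level before this adjustment is 11 ≥ 7, so +3): 11 + 3 = 14.
Final offense level: 14.
Level 14 falls in the 7-17 band.
Fine table: Level 7-17 → £40,000–£55,000.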